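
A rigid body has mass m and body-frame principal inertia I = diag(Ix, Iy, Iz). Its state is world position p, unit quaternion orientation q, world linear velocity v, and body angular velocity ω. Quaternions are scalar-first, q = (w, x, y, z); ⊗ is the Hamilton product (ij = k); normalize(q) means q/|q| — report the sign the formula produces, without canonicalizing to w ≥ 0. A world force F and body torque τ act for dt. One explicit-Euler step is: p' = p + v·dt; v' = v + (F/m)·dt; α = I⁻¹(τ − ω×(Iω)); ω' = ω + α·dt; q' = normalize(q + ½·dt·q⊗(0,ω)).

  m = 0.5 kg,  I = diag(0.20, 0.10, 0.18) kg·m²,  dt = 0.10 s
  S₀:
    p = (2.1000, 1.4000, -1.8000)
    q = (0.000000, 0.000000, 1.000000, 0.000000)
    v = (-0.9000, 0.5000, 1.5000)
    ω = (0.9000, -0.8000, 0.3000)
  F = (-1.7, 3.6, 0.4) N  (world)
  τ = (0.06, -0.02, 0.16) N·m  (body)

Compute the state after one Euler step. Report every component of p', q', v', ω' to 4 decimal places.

linear accel F/m = (-3.4000, 7.2000, 0.8000)
p + v·dt = (2.0100, 1.4500, -1.6500)
v + (F/m)dt = (-1.2400, 1.2200, 1.5800)
gyro term ω×Iω = (-0.0192, 0.0054, 0.0720)
α = I⁻¹(τ − ω×Iω) = (0.3960, -0.2540, 0.4889)
new body rate ω' = (0.9396, -0.8254, 0.3489)
Hamilton product q⊗(0,ω) = (0.8000000, 0.3000000, 0.0000000, -0.9000000)
updated quaternion q' = (0.0399, 0.0150, 0.9981, -0.0449)

p' = (2.0100, 1.4500, -1.6500)
q' = (0.0399, 0.0150, 0.9981, -0.0449)
v' = (-1.2400, 1.2200, 1.5800)
ω' = (0.9396, -0.8254, 0.3489)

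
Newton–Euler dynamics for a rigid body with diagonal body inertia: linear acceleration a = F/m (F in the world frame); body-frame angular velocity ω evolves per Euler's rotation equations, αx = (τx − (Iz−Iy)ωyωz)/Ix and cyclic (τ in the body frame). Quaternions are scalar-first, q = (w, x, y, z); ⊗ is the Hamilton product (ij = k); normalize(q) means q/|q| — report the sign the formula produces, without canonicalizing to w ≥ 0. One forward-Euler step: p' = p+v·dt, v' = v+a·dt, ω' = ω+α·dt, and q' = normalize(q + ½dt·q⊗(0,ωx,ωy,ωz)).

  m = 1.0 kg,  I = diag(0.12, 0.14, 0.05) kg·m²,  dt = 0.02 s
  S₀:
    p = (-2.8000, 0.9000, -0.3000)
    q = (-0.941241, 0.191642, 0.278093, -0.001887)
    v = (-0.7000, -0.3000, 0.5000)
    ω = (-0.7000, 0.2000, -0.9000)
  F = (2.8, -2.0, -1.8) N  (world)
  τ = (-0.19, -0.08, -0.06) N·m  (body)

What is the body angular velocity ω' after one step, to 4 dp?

ω' = (-0.7344, 0.1823, -0.9229)

precession coupling ω×(Iω) = (0.0162, 0.0441, -0.0028)
(τ − ω×Iω)/I = (-1.7183, -0.8864, -1.1440)
ω' = ω + α·dt = (-0.7344, 0.1823, -0.9229)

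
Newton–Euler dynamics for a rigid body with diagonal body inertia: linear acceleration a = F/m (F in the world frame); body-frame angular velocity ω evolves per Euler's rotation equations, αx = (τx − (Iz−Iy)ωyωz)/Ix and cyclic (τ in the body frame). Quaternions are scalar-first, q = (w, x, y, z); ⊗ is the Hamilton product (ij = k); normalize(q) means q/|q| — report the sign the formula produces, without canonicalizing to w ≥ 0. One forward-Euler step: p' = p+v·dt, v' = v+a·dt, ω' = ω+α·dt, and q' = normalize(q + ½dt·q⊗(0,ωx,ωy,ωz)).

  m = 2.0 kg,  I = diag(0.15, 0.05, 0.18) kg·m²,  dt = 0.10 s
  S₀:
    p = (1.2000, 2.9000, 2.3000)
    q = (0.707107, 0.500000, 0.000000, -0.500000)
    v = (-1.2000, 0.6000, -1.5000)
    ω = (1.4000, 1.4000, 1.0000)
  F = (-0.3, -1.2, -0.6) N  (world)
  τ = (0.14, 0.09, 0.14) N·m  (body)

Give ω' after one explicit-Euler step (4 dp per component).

ω×(Iω) gyroscopic = (0.1820, -0.0420, -0.1960)
α = I⁻¹(τ − ω×Iω) = (-0.2800, 2.6400, 1.8667)
new body rate ω' = (1.3720, 1.6640, 1.1867)

ω' = (1.3720, 1.6640, 1.1867)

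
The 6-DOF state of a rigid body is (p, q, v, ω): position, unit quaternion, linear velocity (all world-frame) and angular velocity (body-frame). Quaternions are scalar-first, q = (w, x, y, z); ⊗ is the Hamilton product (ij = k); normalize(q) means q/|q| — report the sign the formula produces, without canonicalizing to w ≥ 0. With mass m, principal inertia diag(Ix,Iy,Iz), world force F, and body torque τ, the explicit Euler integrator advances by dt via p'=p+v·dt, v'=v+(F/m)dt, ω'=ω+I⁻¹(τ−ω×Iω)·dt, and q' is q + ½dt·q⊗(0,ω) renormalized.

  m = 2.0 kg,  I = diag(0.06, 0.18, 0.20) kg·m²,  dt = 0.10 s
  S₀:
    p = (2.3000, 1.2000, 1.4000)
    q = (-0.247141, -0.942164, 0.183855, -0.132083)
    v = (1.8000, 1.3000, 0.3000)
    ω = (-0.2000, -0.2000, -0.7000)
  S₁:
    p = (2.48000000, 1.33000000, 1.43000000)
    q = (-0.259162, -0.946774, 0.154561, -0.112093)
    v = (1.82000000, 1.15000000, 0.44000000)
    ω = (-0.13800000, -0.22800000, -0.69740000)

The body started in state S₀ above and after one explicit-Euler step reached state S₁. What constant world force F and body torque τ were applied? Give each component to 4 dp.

ω₁ − ω₀ = (0.06200000, -0.02800000, 0.00260000)
applied torque τ = (0.0400, -0.0700, 0.0100)
Δv = v₁−v₀ = (0.02000000, -0.15000000, 0.14000000)
m·(v₁−v₀)/dt = (0.4000, -3.0000, 2.8000)

F = (0.4000, -3.0000, 2.8000)
τ = (0.0400, -0.0700, 0.0100)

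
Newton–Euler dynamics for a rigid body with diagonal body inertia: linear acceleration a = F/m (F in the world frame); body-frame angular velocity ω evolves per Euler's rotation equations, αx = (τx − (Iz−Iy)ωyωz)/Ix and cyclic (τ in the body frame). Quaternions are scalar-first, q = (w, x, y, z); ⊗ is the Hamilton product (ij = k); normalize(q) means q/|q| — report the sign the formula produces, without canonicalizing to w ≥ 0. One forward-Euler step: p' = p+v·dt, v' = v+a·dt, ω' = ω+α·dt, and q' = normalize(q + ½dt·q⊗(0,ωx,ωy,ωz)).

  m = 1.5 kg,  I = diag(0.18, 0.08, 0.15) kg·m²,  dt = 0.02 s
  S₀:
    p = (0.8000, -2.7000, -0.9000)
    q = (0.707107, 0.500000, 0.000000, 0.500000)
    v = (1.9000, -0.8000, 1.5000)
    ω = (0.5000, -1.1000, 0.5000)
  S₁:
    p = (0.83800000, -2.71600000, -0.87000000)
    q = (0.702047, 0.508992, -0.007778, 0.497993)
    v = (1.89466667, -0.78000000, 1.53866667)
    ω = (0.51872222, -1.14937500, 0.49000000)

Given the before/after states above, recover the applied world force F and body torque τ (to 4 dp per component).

rate change Δω = (0.01872222, -0.04937500, -0.01000000)
τ = I·(Δω/dt) + ω₀×(Iω₀) = (0.1300, -0.1900, -0.0200)
velocity change Δv = (-0.00533333, 0.02000000, 0.03866667)
m·(v₁−v₀)/dt = (-0.4000, 1.5000, 2.9000)

F = (-0.4000, 1.5000, 2.9000)
τ = (0.1300, -0.1900, -0.0200)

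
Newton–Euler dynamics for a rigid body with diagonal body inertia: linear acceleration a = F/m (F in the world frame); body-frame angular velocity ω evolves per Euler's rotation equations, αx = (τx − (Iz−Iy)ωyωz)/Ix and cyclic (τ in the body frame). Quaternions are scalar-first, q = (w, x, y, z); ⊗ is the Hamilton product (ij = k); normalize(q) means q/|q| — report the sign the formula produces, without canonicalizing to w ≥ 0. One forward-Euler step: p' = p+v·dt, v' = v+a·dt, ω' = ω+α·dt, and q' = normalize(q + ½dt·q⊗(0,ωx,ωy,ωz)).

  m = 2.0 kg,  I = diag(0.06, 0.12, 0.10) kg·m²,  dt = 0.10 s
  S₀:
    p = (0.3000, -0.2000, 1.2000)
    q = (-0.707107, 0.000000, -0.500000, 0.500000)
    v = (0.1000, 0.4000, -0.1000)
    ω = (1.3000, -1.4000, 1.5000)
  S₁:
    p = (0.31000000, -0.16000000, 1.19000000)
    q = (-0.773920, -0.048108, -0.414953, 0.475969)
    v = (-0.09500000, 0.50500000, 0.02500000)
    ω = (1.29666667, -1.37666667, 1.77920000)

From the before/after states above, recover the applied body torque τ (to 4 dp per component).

Δω = ω₁−ω₀ = (-0.00333333, 0.02333333, 0.27920000)
τ = I·(Δω/dt) + ω₀×(Iω₀) = (0.0400, -0.0500, 0.1700)

τ = (0.0400, -0.0500, 0.1700)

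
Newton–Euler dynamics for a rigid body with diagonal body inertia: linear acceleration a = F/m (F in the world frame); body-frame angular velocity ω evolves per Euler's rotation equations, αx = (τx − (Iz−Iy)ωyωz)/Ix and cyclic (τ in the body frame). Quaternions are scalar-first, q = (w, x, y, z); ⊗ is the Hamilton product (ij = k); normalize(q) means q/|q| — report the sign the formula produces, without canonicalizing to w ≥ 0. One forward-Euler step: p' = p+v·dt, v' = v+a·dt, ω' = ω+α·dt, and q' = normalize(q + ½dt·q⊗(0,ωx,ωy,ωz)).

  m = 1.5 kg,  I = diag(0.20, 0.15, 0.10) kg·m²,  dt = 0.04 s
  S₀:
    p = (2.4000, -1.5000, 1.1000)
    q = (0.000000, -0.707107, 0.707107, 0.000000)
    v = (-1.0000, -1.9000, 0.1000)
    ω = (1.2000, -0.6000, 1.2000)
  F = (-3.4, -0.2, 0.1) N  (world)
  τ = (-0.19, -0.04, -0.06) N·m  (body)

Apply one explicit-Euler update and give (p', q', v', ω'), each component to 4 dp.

p' = (2.3600, -1.5760, 1.1040)
q' = (0.0254, -0.6897, 0.7236, -0.0085)
v' = (-1.0907, -1.9053, 0.1027)
ω' = (1.1548, -0.6491, 1.1616)

linear accel F/m = (-2.2667, -0.1333, 0.0667)
p + v·dt = (2.3600, -1.5760, 1.1040)
v + (F/m)dt = (-1.0907, -1.9053, 0.1027)
precession coupling ω×(Iω) = (0.0360, 0.1440, 0.0360)
angular accel α = (-1.1300, -1.2267, -0.9600)
new body rate ω' = (1.1548, -0.6491, 1.1616)
q⊗(0,ω) = (1.2727926, 0.8485284, 0.8485284, -0.4242642)
updated quaternion q' = (0.0254, -0.6897, 0.7236, -0.0085)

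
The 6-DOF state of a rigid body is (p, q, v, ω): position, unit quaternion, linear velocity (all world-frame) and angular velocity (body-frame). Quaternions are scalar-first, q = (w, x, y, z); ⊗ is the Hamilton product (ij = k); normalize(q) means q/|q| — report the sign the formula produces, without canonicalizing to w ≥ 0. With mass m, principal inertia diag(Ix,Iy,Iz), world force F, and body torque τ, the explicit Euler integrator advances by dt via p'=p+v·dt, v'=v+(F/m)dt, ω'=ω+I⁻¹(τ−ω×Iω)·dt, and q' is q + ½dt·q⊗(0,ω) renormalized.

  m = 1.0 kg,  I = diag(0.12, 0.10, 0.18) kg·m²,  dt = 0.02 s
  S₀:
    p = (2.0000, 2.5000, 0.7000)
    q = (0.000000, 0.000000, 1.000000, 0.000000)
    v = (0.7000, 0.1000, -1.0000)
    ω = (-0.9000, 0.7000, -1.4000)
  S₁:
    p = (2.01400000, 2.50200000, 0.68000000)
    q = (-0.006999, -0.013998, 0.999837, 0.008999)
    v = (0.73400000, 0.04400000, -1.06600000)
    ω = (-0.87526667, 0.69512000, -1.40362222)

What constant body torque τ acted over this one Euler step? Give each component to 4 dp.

τ = (0.0700, -0.1000, -0.0200)

ω₁ − ω₀ = (0.02473333, -0.00488000, -0.00362222)
I·α + gyro = (0.0700, -0.1000, -0.0200)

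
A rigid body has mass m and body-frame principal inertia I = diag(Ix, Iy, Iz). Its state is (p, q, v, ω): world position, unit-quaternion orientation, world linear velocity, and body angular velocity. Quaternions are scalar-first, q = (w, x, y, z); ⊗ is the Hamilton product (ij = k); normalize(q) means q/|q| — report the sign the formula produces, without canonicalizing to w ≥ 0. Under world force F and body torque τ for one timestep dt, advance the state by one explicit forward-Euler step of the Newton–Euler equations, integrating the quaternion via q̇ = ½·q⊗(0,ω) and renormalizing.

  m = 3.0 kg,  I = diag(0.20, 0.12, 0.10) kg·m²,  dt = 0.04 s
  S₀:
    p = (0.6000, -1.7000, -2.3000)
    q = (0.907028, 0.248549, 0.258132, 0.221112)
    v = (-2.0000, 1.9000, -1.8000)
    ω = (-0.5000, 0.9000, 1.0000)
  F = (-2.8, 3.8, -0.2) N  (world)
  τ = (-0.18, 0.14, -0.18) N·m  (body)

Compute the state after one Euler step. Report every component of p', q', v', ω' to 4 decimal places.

p' = (0.5200, -1.6240, -2.3720)
q' = (0.9001, 0.2406, 0.2672, 0.2462)
v' = (-2.0373, 1.9507, -1.8027)
ω' = (-0.5324, 0.9633, 0.9136)

gyro term ω×Iω = (-0.0180, -0.0500, 0.0360)
(τ − ω×Iω)/I = (-0.8100, 1.5833, -2.1600)
new body rate ω' = (-0.5324, 0.9633, 0.9136)
2q̇ = q⊗(0,ω) = (-0.3291563, -0.3943828, 0.4572202, 1.2597881)
q' = normalize(q + ½dt·q⊗(0,ω)) = (0.9001, 0.2406, 0.2672, 0.2462)
a = F/m = (-0.9333, 1.2667, -0.0667)
p + v·dt = (0.5200, -1.6240, -2.3720)
v + (F/m)dt = (-2.0373, 1.9507, -1.8027)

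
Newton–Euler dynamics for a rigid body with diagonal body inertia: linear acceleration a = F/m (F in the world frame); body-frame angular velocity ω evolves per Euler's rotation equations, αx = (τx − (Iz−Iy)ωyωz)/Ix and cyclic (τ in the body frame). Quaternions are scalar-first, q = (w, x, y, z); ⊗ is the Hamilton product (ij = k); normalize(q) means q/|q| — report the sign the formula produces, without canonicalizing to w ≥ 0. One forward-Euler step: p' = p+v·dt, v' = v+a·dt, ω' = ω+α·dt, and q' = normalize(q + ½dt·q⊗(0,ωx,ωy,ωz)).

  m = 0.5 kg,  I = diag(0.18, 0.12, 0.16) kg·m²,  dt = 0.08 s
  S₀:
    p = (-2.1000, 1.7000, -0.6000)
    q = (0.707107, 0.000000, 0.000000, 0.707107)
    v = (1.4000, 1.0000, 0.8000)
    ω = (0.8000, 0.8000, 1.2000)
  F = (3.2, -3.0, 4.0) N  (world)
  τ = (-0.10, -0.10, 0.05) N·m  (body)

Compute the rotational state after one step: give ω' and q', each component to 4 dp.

ω' = (0.7385, 0.7205, 1.2442)
q' = (0.6717, 0.0000, 0.0452, 0.7394)

(τ − ω×Iω)/I = (-0.7689, -0.9933, 0.5525)
ω + α·dt = (0.7385, 0.7205, 1.2442)
q⊗(0,ω) = (-0.8485284, 0.0000000, 1.1313712, 0.8485284)
updated quaternion q' = (0.6717, 0.0000, 0.0452, 0.7394)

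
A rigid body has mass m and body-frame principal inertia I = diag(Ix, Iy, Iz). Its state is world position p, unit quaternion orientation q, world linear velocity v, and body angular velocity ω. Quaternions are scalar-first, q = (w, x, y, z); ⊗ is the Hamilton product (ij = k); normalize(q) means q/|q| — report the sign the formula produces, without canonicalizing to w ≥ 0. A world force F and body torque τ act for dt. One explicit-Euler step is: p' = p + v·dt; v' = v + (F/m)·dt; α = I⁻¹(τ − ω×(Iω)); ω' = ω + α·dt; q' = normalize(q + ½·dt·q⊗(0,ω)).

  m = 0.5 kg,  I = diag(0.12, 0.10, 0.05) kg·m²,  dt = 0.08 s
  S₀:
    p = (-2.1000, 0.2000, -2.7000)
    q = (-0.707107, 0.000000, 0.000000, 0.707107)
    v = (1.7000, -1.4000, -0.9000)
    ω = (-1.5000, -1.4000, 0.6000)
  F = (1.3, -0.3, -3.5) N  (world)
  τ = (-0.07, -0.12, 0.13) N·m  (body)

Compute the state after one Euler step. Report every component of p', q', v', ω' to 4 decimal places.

a = F/m = (2.6000, -0.6000, -7.0000)
new position p' = (-1.9640, 0.0880, -2.7720)
v' = v + a·dt = (1.9080, -1.4480, -1.4600)
angular accel α = (-0.9333, -0.5700, 3.4400)
ω' = ω + α·dt = (-1.5747, -1.4456, 0.8752)
q⊗(0,ω) = (-0.4242642, 2.0506103, -0.0707107, -0.4242642)
updated quaternion q' = (-0.7214, 0.0817, -0.0028, 0.6876)

p' = (-1.9640, 0.0880, -2.7720)
q' = (-0.7214, 0.0817, -0.0028, 0.6876)
v' = (1.9080, -1.4480, -1.4600)
ω' = (-1.5747, -1.4456, 0.8752)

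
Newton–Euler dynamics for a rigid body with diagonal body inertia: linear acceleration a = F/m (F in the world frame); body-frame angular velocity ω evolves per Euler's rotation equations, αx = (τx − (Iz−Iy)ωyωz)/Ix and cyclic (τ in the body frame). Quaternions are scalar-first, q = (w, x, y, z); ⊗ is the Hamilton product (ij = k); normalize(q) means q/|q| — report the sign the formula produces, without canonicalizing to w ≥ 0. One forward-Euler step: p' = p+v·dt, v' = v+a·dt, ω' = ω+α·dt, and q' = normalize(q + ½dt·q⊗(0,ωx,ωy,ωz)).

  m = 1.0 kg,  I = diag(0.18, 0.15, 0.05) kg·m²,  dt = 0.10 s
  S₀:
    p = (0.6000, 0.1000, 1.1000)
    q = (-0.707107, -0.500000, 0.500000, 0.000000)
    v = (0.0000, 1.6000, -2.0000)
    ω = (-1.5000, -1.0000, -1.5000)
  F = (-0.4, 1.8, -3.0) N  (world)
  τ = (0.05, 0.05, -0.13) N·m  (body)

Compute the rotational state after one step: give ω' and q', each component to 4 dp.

ω' = (-1.3889, -1.1617, -1.6700)
q' = (-0.7147, -0.4812, 0.4945, 0.1147)

precession coupling ω×(Iω) = (-0.1500, 0.2925, -0.0450)
angular accel α = (1.1111, -1.6167, -1.7000)
new body rate ω' = (-1.3889, -1.1617, -1.6700)
q⊗(0,ω) = (-0.2500000, 0.3106605, -0.0428930, 2.3106605)
updated quaternion q' = (-0.7147, -0.4812, 0.4945, 0.1147)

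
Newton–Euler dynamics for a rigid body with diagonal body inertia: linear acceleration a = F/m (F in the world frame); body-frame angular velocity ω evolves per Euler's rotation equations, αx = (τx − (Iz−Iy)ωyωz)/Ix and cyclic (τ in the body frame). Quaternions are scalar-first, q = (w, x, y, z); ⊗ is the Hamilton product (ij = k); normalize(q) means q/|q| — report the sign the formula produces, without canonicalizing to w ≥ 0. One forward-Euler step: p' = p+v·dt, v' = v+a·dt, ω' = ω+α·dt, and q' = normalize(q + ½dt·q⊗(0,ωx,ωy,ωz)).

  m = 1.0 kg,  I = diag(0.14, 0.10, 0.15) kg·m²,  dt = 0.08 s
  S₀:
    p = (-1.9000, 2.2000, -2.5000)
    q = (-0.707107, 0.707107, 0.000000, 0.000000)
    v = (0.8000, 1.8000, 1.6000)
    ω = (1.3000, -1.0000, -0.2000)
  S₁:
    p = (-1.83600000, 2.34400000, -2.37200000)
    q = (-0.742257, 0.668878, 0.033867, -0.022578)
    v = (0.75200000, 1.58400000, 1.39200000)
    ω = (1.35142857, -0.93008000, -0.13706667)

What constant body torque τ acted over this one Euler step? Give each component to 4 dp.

τ = (0.1000, 0.0900, 0.1700)

rate change Δω = (0.05142857, 0.06992000, 0.06293333)
ω₀×(Iω₀) = (0.0100, 0.0026, 0.0520)
τ = I·(Δω/dt) + ω₀×(Iω₀) = (0.1000, 0.0900, 0.1700)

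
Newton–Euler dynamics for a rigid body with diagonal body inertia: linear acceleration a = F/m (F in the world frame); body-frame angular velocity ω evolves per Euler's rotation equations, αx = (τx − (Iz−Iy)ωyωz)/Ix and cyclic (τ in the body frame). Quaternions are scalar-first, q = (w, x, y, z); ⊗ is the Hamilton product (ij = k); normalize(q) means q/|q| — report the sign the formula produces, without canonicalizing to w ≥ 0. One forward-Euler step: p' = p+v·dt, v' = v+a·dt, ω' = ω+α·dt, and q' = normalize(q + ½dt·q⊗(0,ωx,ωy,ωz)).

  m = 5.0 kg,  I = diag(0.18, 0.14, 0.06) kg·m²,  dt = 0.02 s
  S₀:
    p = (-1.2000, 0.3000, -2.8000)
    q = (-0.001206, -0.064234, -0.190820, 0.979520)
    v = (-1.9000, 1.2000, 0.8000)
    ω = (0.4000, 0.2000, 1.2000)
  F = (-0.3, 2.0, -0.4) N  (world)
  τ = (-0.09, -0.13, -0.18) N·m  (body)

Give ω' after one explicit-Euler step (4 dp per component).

precession coupling ω×(Iω) = (-0.0192, 0.0576, -0.0032)
α = I⁻¹(τ − ω×Iω) = (-0.3933, -1.3400, -2.9467)
ω + α·dt = (0.3921, 0.1732, 1.1411)

ω' = (0.3921, 0.1732, 1.1411)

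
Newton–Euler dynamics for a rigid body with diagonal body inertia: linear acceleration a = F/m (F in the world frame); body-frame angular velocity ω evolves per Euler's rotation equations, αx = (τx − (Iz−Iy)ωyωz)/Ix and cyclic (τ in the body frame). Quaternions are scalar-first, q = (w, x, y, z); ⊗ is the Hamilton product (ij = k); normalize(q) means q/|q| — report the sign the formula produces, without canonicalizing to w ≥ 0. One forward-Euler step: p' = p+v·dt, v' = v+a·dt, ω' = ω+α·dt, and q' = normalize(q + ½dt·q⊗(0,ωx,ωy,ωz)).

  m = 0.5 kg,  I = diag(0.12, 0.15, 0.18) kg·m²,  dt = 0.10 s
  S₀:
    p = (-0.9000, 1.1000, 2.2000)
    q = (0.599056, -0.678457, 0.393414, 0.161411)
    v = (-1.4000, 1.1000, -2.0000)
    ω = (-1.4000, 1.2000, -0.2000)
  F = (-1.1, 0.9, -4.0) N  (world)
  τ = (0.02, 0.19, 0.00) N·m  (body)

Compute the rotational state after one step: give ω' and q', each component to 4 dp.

ω' = (-1.3773, 1.3379, -0.1720)
q' = (0.5273, -0.7309, 0.4095, 0.1416)

gyro term ω×Iω = (-0.0072, -0.0168, -0.0504)
α = I⁻¹(τ − ω×Iω) = (0.2267, 1.3787, 0.2800)
new body rate ω' = (-1.3773, 1.3379, -0.1720)
Hamilton product q⊗(0,ω) = (-1.3896544, -1.1110544, 0.3572004, -0.3831800)
updated quaternion q' = (0.5273, -0.7309, 0.4095, 0.1416)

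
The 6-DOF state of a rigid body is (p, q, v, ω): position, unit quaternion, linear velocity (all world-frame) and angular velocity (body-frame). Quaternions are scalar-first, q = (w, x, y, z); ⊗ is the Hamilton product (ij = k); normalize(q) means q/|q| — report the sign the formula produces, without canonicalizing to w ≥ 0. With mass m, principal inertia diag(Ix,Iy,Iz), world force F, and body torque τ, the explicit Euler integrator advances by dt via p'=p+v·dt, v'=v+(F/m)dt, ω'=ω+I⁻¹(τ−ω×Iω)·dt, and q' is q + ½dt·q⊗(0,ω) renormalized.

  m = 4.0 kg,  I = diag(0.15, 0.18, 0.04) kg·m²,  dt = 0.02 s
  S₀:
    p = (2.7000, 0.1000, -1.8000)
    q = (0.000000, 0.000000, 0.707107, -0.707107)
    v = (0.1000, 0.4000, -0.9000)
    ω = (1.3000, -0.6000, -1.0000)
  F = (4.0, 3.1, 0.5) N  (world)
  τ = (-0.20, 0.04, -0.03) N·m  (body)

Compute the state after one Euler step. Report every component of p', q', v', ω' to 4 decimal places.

gyro term ω×Iω = (-0.0840, -0.1430, -0.0234)
α = I⁻¹(τ − ω×Iω) = (-0.7733, 1.0167, -0.1650)
ω' = ω + α·dt = (1.2845, -0.5797, -1.0033)
Hamilton product q⊗(0,ω) = (-0.2828428, -1.1313712, -0.9192391, -0.9192391)
updated quaternion q' = (-0.0028, -0.0113, 0.6978, -0.7162)
a = (1.0000, 0.7750, 0.1250)
p + v·dt = (2.7020, 0.1080, -1.8180)
v' = v + a·dt = (0.1200, 0.4155, -0.8975)

p' = (2.7020, 0.1080, -1.8180)
q' = (-0.0028, -0.0113, 0.6978, -0.7162)
v' = (0.1200, 0.4155, -0.8975)
ω' = (1.2845, -0.5797, -1.0033)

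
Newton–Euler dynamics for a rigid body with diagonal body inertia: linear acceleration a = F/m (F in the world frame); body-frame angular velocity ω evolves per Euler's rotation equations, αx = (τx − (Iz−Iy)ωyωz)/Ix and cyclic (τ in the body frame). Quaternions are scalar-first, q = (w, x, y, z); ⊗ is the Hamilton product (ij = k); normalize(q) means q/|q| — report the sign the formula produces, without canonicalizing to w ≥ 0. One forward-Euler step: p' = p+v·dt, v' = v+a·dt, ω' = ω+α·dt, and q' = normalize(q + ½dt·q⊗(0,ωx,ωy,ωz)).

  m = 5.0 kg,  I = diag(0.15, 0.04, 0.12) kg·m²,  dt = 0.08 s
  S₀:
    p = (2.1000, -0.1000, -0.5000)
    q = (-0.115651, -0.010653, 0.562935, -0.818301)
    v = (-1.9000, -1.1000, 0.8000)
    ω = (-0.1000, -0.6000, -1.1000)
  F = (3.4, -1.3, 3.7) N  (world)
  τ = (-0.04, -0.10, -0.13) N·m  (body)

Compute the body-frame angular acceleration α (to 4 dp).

gyro term ω×Iω = (0.0528, 0.0033, -0.0066)
angular accel α = (-0.6187, -2.5825, -1.0283)

α = (-0.6187, -2.5825, -1.0283)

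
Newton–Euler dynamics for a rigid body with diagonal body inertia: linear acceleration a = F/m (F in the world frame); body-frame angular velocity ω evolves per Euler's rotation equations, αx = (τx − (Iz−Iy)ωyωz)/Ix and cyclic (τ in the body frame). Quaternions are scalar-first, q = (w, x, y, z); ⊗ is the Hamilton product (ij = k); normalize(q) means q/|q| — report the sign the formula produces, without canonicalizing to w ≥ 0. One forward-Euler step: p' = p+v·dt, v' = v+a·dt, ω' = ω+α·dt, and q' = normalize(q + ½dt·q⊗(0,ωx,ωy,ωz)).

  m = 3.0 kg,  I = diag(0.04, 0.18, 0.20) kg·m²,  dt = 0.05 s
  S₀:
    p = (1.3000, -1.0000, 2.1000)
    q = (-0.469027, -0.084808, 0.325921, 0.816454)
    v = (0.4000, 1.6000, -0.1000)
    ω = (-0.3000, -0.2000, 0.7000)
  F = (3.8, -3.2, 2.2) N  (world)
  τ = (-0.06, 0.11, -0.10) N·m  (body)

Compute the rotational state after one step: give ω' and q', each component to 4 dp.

angular accel α = (-1.4300, 0.4244, -0.5420)
new body rate ω' = (-0.3715, -0.1788, 0.6729)
q⊗(0,ω) = (-0.5317760, 0.5321436, -0.0917652, -0.2135810)
q + ½dt·q⊗(0,ω), renormalized = (-0.4822, -0.0715, 0.3236, 0.8110)

ω' = (-0.3715, -0.1788, 0.6729)
q' = (-0.4822, -0.0715, 0.3236, 0.8110)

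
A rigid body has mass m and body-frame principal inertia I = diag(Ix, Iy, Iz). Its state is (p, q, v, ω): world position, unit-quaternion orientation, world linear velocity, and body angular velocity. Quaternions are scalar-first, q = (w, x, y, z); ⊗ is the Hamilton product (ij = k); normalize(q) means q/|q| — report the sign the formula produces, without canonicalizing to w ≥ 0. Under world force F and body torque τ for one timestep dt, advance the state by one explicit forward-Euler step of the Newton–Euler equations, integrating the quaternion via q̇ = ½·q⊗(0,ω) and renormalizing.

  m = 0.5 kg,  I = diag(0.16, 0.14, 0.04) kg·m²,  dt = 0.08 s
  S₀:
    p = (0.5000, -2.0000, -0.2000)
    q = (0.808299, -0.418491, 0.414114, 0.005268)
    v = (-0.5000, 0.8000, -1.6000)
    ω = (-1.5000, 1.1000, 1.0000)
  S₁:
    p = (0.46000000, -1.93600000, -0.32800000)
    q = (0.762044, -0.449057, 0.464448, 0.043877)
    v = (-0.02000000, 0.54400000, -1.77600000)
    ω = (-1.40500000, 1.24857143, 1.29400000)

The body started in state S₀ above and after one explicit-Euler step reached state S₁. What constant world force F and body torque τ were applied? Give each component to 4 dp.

v₁ − v₀ = (0.48000000, -0.25600000, -0.17600000)
applied force F = (3.0000, -1.6000, -1.1000)
rate change Δω = (0.09500000, 0.14857143, 0.29400000)
applied torque τ = (0.0800, 0.0800, 0.1800)

F = (3.0000, -1.6000, -1.1000)
τ = (0.0800, 0.0800, 0.1800)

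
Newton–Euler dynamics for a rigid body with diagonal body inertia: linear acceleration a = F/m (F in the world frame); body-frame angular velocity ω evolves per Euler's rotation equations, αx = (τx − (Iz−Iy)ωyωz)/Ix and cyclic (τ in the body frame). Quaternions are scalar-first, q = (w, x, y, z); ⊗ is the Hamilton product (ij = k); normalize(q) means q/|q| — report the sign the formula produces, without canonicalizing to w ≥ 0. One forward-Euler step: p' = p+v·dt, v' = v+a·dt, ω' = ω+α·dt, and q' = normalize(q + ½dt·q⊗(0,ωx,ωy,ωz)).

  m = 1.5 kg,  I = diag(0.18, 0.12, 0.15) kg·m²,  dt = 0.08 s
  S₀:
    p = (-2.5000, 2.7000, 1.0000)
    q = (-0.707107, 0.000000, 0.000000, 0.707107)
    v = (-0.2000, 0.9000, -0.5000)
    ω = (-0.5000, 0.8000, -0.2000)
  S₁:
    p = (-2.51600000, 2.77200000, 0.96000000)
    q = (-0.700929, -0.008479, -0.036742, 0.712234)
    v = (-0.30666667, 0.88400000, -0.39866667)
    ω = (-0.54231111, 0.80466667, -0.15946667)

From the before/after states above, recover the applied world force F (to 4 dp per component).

velocity change Δv = (-0.10666667, -0.01600000, 0.10133333)
applied force F = (-2.0000, -0.3000, 1.9000)

F = (-2.0000, -0.3000, 1.9000)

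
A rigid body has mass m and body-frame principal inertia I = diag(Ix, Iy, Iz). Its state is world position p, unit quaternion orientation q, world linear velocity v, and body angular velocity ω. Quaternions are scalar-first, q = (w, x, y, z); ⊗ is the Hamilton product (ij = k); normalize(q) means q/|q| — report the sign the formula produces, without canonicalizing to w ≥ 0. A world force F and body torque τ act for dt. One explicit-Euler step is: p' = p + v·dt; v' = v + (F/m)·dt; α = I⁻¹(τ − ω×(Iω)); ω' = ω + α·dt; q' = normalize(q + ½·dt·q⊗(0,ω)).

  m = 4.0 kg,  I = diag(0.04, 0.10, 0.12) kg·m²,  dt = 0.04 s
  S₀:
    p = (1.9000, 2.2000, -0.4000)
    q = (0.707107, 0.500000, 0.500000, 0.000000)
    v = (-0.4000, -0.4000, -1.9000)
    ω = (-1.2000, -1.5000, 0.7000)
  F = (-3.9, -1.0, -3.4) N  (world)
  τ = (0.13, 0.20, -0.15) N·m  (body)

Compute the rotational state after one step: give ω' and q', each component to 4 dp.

gyro term ω×Iω = (-0.0210, 0.0672, 0.1080)
α = I⁻¹(τ − ω×Iω) = (3.7750, 1.3280, -2.1500)
ω + α·dt = (-1.0490, -1.4469, 0.6140)
q⊗(0,ω) = (1.3500000, -0.4985284, -1.4106605, 0.3449749)
updated quaternion q' = (0.7335, 0.4896, 0.4714, 0.0069)

ω' = (-1.0490, -1.4469, 0.6140)
q' = (0.7335, 0.4896, 0.4714, 0.0069)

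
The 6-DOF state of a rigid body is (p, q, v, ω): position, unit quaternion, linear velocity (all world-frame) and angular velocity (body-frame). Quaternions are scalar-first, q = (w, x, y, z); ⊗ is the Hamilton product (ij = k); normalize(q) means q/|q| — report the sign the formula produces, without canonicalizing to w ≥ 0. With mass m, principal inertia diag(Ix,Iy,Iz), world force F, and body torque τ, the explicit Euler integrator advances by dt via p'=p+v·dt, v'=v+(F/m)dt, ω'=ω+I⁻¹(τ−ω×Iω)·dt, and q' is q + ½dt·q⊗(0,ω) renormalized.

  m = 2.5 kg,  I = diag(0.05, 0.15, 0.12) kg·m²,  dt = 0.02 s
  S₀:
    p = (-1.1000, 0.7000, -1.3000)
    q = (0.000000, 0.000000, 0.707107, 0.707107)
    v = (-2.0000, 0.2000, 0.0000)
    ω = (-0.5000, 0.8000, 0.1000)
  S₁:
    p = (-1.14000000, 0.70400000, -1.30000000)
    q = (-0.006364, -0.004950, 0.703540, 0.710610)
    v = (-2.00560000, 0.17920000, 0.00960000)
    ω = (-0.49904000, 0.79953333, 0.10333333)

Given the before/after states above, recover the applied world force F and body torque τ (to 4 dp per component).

Δω = ω₁−ω₀ = (0.00096000, -0.00046667, 0.00333333)
gyro term ω₀×Iω₀ = (-0.0024, 0.0035, -0.0400)
τ = I·(Δω/dt) + ω₀×(Iω₀) = (0.0000, 0.0000, -0.0200)
velocity change Δv = (-0.00560000, -0.02080000, 0.00960000)
F = m·Δv/dt = (-0.7000, -2.6000, 1.2000)

F = (-0.7000, -2.6000, 1.2000)
τ = (0.0000, 0.0000, -0.0200)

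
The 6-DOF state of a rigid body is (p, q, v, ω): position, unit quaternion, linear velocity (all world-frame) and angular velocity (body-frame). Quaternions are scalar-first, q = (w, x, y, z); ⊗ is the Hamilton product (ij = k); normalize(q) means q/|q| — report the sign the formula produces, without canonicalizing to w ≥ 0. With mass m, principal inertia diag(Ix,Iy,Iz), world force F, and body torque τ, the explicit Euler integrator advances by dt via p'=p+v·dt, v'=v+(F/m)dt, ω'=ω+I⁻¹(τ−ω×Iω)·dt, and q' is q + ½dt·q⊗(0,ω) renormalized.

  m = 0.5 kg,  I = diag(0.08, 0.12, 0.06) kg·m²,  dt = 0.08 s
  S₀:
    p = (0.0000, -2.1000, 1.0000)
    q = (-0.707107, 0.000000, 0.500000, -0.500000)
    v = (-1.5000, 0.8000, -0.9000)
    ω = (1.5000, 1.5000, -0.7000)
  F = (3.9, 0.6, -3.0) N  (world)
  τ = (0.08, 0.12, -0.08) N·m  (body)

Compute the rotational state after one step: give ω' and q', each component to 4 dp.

α = I⁻¹(τ − ω×Iω) = (0.2125, 1.1750, -2.8333)
new body rate ω' = (1.5170, 1.5940, -0.9267)
q⊗(0,ω) = (-1.1000000, -0.6606605, -1.8106605, -0.2550251)
q' = normalize(q + ½dt·q⊗(0,ω)) = (-0.7481, -0.0263, 0.4259, -0.5082)

ω' = (1.5170, 1.5940, -0.9267)
q' = (-0.7481, -0.0263, 0.4259, -0.5082)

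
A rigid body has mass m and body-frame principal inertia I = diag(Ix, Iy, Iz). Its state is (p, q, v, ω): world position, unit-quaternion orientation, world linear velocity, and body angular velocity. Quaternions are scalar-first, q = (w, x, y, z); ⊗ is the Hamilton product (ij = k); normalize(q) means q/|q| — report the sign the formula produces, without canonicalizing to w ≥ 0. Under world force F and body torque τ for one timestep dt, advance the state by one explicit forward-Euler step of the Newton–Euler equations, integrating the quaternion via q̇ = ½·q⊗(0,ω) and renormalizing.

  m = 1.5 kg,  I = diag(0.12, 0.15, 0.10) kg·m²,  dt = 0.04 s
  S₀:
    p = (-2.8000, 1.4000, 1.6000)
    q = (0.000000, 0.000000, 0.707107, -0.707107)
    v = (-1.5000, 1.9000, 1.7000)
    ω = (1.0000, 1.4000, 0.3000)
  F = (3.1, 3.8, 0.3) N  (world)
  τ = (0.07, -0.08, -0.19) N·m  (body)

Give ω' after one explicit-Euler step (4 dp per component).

angular accel α = (0.7583, -0.5733, -2.3200)
new body rate ω' = (1.0303, 1.3771, 0.2072)

ω' = (1.0303, 1.3771, 0.2072)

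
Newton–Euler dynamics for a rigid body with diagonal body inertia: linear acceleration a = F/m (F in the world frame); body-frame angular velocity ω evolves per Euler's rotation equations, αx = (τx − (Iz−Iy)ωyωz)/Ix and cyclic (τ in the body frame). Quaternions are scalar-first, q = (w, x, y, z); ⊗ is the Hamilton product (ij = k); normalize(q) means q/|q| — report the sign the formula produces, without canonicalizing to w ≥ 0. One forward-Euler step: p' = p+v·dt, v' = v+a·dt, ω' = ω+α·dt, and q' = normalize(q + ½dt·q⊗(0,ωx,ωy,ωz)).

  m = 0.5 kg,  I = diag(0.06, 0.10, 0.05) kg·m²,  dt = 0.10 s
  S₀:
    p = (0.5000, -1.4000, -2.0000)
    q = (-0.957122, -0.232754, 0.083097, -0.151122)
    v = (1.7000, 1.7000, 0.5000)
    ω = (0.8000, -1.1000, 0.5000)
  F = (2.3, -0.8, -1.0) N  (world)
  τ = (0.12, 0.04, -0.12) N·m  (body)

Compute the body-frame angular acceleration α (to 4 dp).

precession coupling ω×(Iω) = (0.0275, 0.0040, -0.0352)
angular accel α = (1.5417, 0.3600, -1.6960)

α = (1.5417, 0.3600, -1.6960)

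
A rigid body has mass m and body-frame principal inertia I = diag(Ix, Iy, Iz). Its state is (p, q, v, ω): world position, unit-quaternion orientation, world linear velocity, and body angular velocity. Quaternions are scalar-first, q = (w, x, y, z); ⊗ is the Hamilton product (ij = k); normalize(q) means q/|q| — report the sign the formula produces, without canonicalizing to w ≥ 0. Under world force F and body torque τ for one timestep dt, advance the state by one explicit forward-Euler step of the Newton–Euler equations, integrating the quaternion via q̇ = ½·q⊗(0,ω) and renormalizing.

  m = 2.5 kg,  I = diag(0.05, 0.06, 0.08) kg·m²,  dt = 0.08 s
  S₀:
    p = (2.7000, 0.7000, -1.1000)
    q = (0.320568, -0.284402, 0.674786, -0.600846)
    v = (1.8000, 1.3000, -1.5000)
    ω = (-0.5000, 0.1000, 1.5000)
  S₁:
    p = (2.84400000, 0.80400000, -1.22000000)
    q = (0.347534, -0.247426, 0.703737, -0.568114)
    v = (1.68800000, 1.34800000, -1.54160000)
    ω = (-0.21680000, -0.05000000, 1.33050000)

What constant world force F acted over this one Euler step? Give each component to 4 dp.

F = (-3.5000, 1.5000, -1.3000)

velocity change Δv = (-0.11200000, 0.04800000, -0.04160000)
F = m·Δv/dt = (-3.5000, 1.5000, -1.3000)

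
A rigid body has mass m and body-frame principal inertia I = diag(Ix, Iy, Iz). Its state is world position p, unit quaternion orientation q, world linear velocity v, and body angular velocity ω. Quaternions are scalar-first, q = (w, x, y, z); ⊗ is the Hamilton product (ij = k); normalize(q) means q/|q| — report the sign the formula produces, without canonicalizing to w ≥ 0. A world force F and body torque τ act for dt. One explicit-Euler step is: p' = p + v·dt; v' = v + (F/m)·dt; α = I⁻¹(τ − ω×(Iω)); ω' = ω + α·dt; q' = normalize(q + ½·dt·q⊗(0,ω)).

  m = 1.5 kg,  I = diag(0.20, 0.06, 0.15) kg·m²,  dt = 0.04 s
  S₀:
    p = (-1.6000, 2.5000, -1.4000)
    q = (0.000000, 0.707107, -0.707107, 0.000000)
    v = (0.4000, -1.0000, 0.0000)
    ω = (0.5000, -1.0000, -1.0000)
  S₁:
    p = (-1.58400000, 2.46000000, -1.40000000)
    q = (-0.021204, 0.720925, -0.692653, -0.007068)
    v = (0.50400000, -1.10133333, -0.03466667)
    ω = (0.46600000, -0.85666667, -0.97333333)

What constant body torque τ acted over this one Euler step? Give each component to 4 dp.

Δω = ω₁−ω₀ = (-0.03400000, 0.14333333, 0.02666667)
τ = I·(Δω/dt) + ω₀×(Iω₀) = (-0.0800, 0.1900, 0.1700)

τ = (-0.0800, 0.1900, 0.1700)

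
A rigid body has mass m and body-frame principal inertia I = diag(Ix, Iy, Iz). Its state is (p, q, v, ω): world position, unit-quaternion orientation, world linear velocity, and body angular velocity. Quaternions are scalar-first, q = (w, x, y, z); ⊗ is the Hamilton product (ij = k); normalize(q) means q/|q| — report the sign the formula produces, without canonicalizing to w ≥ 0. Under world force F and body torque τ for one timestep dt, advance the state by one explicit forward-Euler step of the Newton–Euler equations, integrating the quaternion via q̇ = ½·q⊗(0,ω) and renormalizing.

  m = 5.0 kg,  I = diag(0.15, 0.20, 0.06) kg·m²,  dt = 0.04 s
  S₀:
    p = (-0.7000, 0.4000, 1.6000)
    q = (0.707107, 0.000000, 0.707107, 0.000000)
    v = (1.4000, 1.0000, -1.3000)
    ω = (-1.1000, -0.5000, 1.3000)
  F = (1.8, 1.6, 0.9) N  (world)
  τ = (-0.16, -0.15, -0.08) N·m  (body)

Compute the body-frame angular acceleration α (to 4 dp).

precession coupling ω×(Iω) = (0.0910, -0.1287, 0.0275)
α = I⁻¹(τ − ω×Iω) = (-1.6733, -0.1065, -1.7917)

α = (-1.6733, -0.1065, -1.7917)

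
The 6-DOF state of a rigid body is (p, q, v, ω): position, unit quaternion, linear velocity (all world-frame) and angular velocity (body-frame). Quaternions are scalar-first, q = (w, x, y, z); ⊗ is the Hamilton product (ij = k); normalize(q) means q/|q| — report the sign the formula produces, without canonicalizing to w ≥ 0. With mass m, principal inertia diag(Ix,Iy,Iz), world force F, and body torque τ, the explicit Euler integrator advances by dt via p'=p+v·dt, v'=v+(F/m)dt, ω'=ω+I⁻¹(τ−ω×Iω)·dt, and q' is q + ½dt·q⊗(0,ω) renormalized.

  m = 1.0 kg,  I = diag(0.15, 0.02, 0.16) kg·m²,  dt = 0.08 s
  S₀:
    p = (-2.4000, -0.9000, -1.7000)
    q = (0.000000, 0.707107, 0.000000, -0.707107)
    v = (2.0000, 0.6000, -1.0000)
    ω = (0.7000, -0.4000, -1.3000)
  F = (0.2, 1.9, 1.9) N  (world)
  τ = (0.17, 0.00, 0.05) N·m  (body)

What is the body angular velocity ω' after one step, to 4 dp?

ω' = (0.7518, -0.4364, -1.2932)

precession coupling ω×(Iω) = (0.0728, 0.0091, 0.0364)
angular accel α = (0.6480, -0.4550, 0.0850)
new body rate ω' = (0.7518, -0.4364, -1.2932)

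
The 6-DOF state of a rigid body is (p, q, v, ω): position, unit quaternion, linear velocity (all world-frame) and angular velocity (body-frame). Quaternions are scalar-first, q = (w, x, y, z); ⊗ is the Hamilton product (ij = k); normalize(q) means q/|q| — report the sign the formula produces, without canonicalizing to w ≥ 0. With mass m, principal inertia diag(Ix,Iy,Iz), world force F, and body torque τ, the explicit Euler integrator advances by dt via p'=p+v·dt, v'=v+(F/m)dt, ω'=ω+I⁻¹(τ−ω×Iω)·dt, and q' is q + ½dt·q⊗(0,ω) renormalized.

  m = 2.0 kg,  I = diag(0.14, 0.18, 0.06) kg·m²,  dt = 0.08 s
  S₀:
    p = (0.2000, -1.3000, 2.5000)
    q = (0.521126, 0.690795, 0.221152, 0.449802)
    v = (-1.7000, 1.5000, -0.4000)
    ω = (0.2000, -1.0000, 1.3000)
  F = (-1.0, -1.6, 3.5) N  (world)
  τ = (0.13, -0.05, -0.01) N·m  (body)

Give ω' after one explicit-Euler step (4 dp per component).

angular accel α = (-0.1857, -0.3933, -0.0333)
ω' = ω + α·dt = (0.1851, -1.0315, 1.2973)

ω' = (0.1851, -1.0315, 1.2973)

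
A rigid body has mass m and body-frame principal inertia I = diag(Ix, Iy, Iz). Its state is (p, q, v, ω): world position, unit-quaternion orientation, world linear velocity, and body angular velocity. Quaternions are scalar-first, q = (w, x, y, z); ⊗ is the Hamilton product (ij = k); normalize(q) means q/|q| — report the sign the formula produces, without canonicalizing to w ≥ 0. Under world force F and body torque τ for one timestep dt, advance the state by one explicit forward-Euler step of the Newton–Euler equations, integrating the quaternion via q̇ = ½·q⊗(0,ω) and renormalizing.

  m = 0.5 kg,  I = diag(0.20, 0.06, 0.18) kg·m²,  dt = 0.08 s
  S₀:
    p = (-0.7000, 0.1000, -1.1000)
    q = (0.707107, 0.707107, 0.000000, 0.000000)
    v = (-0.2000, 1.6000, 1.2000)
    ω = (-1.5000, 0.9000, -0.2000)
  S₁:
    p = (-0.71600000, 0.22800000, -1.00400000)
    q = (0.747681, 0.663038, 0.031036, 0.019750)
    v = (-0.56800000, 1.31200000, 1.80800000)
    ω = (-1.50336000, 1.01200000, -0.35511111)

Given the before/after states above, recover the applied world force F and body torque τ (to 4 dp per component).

Δv = v₁−v₀ = (-0.36800000, -0.28800000, 0.60800000)
F = m·Δv/dt = (-2.3000, -1.8000, 3.8000)
rate change Δω = (-0.00336000, 0.11200000, -0.15511111)
I·α + gyro = (-0.0300, 0.0900, -0.1600)

F = (-2.3000, -1.8000, 3.8000)
τ = (-0.0300, 0.0900, -0.1600)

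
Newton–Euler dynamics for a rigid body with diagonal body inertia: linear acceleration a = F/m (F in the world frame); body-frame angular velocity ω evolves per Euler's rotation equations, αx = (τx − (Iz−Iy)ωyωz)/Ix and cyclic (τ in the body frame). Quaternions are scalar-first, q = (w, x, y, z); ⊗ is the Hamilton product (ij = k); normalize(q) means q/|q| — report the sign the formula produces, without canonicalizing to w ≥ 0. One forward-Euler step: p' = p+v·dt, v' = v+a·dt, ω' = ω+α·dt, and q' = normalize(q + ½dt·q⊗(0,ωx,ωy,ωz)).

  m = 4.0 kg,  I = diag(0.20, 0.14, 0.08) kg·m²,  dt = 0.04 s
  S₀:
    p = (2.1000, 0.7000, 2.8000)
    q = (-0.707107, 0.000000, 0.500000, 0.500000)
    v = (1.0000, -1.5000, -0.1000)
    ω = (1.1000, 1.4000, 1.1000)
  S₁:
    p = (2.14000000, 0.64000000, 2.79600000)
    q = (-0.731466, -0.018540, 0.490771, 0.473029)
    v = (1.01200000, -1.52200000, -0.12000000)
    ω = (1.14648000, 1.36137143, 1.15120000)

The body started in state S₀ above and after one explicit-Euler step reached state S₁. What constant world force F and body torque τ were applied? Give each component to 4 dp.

F = (1.2000, -2.2000, -2.0000)
τ = (0.1400, 0.0100, 0.0100)

ω₁ − ω₀ = (0.04648000, -0.03862857, 0.05120000)
precession coupling = (-0.0924, 0.1452, -0.0924)
τ = I·(Δω/dt) + ω₀×(Iω₀) = (0.1400, 0.0100, 0.0100)
v₁ − v₀ = (0.01200000, -0.02200000, -0.02000000)
applied force F = (1.2000, -2.2000, -2.0000)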